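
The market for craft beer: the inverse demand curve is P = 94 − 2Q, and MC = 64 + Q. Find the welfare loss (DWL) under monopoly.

Under competition P = MC: 94 − 2Q = 64 + Q ⇒ Q = 10, P = 74.
The monopolist equates marginal revenue to marginal cost: 94 − 4Q = 64 + Q, so Q = 6. From demand, P = 82.
CS = ½·(94 − 74)·10 = 100; PS = (74·10 − 64·10 − ½·1·10²) = 50; TS = 150.
CS = ½·(94 − 82)·6 = 36; PS = (82·6 − 64·6 − ½·1·6²) = 90; TS = 126.
DWL = 150 − 126 = 24.

DWL = 24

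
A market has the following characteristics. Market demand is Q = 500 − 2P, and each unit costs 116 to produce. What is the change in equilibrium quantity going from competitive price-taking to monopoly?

Equilibrium quantity falls by 134

Inverting demand: P = 250 − 0.5Q.
Perfect competition: P = MC = 116, so 250 − 0.5Q = 116 and Q = 268.
Monopoly sets MR = MC: 250 − Q = 116 ⇒ Q = 134, P = 250 − 0.5·134 = 183.
Change in equilibrium quantity: 134 − 268 = −134.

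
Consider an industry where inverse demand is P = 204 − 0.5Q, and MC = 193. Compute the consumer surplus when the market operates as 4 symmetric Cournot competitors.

Cournot with 4 identical firms: the symmetric best-response condition is 204 − 2.5q = 193. Each firm produces q = 4.4, total output Q = 17.6, price P = 195.2.
CS = ½·(204 − 195.2)·17.6 = 77.44.

CS = 77.44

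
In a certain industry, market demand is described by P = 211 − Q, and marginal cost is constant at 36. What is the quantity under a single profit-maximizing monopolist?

Q = 87.5

The monopolist equates marginal revenue to marginal cost: 211 − 2Q = 36, so Q = 87.5. From demand, P = 123.5.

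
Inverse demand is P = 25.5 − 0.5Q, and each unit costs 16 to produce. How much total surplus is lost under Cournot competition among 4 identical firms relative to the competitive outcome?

Perfect competition: P = MC = 16, so 25.5 − 0.5Q = 16 and Q = 19.
In a 4-firm Cournot equilibrium, symmetry and the first-order condition give q = (25.5 − 16)/(2.5) = 3.8. So Q = 15.2 and P = 17.9.
DWL is the triangle between Q = 15.2 and Q = 19: ½·(19 − 15.2)·(17.9 − 16) = 3.61.

DWL = 3.61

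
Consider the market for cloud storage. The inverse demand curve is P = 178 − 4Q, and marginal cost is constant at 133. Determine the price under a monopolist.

P = 155.5

Monopoly sets MR = MC: 178 − 8Q = 133 ⇒ Q = 5.625, P = 178 − 4·5.625 = 155.5.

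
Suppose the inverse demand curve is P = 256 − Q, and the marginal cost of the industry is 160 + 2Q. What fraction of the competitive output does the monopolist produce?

Q_m/Q_c = 0.75

Monopoly sets MR = MC: 256 − 2Q = 160 + 2Q ⇒ Q = 24, P = 256 − 24 = 232.
Under competition P = MC: 256 − Q = 160 + 2Q ⇒ Q = 32, P = 224.
Ratio Q_m/Q_c = 24/32 = 0.75.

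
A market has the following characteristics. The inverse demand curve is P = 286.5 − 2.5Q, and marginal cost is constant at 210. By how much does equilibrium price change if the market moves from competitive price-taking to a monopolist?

Perfect competition: P = MC = 210, so 286.5 − 2.5Q = 210 and Q = 30.6.
A monopolist chooses Q where MR = MC. MR = 286.5 − 5Q; setting this equal to 210 gives Q = 15.3 and P = 248.25.
Change in equilibrium price: 248.25 − 210 = 38.25.

Equilibrium price rises by 38.25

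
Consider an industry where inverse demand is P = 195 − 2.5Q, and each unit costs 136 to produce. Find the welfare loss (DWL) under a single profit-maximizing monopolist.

Perfect competition: P = MC = 136, so 195 − 2.5Q = 136 and Q = 23.6.
A monopolist chooses Q where MR = MC. MR = 195 − 5Q; setting this equal to 136 gives Q = 11.8 and P = 165.5.
DWL is the triangle between Q = 11.8 and Q = 23.6: ½·(23.6 − 11.8)·(165.5 − 136) = 174.05.

DWL = 174.05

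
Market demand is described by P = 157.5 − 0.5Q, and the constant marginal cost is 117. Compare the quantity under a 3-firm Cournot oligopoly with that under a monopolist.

Cournot: Q = 60.75; Monopoly: Q = 40.5

Cournot with 3 identical firms: the symmetric best-response condition is 157.5 − 2q = 117. Each firm produces q = 20.25, total output Q = 60.75, price P = 127.125.
A monopolist chooses Q where MR = MC. MR = 157.5 − Q; setting this equal to 117 gives Q = 40.5 and P = 137.25.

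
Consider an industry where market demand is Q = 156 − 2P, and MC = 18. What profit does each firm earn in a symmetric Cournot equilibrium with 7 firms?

Inverting demand: P = 78 − 0.5Q.
With 7 symmetric Cournot firms, each firm's FOC gives 78 − 4q = 18, so q = 15, Q = 7·15 = 105, and P = 25.5.
Each firm's profit = (25.5 − 18)·15 = 112.5.

π_i = 112.5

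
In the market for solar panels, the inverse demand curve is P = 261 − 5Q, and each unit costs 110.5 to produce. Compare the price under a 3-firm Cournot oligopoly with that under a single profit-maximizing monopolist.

Cournot: P = 148.125; Monopoly: P = 185.75

Cournot with 3 identical firms: the symmetric best-response condition is 261 − 20q = 110.5. Each firm produces q = 7.525, total output Q = 22.575, price P = 148.125.
A monopolist chooses Q where MR = MC. MR = 261 − 10Q; setting this equal to 110.5 gives Q = 15.05 and P = 185.75.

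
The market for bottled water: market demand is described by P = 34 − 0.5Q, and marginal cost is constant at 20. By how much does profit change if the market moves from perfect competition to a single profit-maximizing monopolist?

Competitive firms price at marginal cost: P = 20, giving Q = 28.
Profit = (20 − 20)·28 = 0.
The monopolist equates marginal revenue to marginal cost: 34 − Q = 20, so Q = 14. From demand, P = 27.
Profit = (27 − 20)·14 = 98.
Change in profit: 98 − 0 = 98.

Profit rises by 98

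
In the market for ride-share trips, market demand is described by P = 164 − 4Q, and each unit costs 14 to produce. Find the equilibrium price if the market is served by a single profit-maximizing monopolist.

P = 89

Monopoly sets MR = MC: 164 − 8Q = 14 ⇒ Q = 18.75, P = 164 − 4·18.75 = 89.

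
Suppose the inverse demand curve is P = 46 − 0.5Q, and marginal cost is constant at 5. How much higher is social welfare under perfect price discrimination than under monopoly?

A monopolist chooses Q where MR = MC. MR = 46 − Q; setting this equal to 5 gives Q = 41 and P = 25.5.
CS = ½·(46 − 25.5)·41 = 420.25; PS = (25.5 − 5)·41 = 840.5; TS = 1260.75.
Under first-degree price discrimination the firm charges each unit its demand price and produces up to where P = MC, i.e. Q = 82. Consumer surplus is zero; producer surplus equals total surplus.
TS = 1681 (equal to competitive TS).
Change in social welfare: 1681 − 1260.75 = 420.25.

Social welfare rises by 420.25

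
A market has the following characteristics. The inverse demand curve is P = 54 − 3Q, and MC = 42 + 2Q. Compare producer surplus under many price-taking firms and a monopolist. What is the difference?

Producer surplus rises by 3.24

Under competition P = MC: 54 − 3Q = 42 + 2Q ⇒ Q = 2.4, P = 46.8.
PS = P·Q − VC(Q) = 46.8·2.4 − (42·2.4 + ½·2·2.4²) = 5.76.
A monopolist chooses Q where MR = MC. MR = 54 − 6Q; setting this equal to 42 + 2Q gives Q = 1.5 and P = 49.5.
PS = P·Q − VC(Q) = 49.5·1.5 − (42·1.5 + ½·2·1.5²) = 9.
Change in producer surplus: 9 − 5.76 = 3.24.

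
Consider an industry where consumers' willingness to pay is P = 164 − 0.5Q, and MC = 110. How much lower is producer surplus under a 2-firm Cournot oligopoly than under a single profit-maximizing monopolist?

A monopolist chooses Q where MR = MC. MR = 164 − Q; setting this equal to 110 gives Q = 54 and P = 137.
PS = (137 − 110)·54 = 1458.
In a 2-firm Cournot equilibrium, symmetry and the first-order condition give q = (164 − 110)/(1.5) = 36. So Q = 72 and P = 128.
PS = (128 − 110)·72 = 1296.
Change in producer surplus: 1296 − 1458 = −162.

Producer surplus falls by 162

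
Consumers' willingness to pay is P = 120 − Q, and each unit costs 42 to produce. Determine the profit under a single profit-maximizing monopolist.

Profit = 1521

Monopoly sets MR = MC: 120 − 2Q = 42 ⇒ Q = 39, P = 120 − 39 = 81.
Profit = (81 − 42)·39 = 1521.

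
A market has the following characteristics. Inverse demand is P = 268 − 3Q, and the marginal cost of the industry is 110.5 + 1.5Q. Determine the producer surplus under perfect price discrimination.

PS = 2756.25

A perfectly discriminating monopolist sells every unit with P(Q) ≥ MC(Q), so output equals the competitive quantity Q = 35. Each buyer pays their reservation price, so CS = 0 and the firm captures all surplus.
PS = ½·(268 − 110.5)·35 = 2756.25.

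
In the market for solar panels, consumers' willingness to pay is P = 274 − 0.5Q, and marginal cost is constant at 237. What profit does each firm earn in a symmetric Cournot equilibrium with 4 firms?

π_i = 109.52

With 4 symmetric Cournot firms, each firm's FOC gives 274 − 2.5q = 237, so q = 14.8, Q = 4·14.8 = 59.2, and P = 244.4.
Each firm's profit = (244.4 − 237)·14.8 = 109.52.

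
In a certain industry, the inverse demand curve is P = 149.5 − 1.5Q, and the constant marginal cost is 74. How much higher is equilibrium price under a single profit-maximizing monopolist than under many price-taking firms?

Perfect competition: P = MC = 74, so 149.5 − 1.5Q = 74 and Q = 151/3.
A monopolist chooses Q where MR = MC. MR = 149.5 − 3Q; setting this equal to 74 gives Q = 151/6 and P = 111.75.
Change in equilibrium price: 111.75 − 74 = 37.75.

P rises by 37.75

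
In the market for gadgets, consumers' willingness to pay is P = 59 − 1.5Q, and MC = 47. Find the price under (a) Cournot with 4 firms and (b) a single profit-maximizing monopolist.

Cournot: P = 49.4; Monopoly: P = 53

In a 4-firm Cournot equilibrium, symmetry and the first-order condition give q = (59 − 47)/(7.5) = 1.6. So Q = 6.4 and P = 49.4.
The monopolist equates marginal revenue to marginal cost: 59 − 3Q = 47, so Q = 4. From demand, P = 53.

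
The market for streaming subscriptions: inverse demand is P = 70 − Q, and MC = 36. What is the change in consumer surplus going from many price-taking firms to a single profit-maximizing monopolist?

Under competition P = MC = 36, so Q = (70 − 36)/1 = 34.
CS = ½·(70 − 36)·34 = 578.
The monopolist equates marginal revenue to marginal cost: 70 − 2Q = 36, so Q = 17. From demand, P = 53.
CS = ½·(70 − 53)·17 = 144.5.
Change in consumer surplus: 144.5 − 578 = −433.5.

Consumer surplus falls by 433.5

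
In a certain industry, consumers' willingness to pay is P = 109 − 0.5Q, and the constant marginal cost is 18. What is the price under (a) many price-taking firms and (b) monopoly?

Competition: P = 18; Monopoly: P = 63.5

Competitive firms price at marginal cost: P = 18, giving Q = 182.
A monopolist chooses Q where MR = MC. MR = 109 − Q; setting this equal to 18 gives Q = 91 and P = 63.5.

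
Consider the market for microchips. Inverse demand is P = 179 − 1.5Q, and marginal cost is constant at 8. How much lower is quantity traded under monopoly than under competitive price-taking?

Quantity traded falls by 57

Perfect competition: P = MC = 8, so 179 − 1.5Q = 8 and Q = 114.
A monopolist chooses Q where MR = MC. MR = 179 − 3Q; setting this equal to 8 gives Q = 57 and P = 93.5.
Change in quantity traded: 57 − 114 = −57.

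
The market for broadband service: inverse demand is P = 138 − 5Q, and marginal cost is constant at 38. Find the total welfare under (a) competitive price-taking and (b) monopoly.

Competition: TS = 1000; Monopoly: TS = 750

Competitive firms price at marginal cost: P = 38, giving Q = 20.
CS = ½·(138 − 38)·20 = 1000; PS = (38 − 38)·20 = 0; TS = 1000.
The monopolist equates marginal revenue to marginal cost: 138 − 10Q = 38, so Q = 10. From demand, P = 88.
CS = ½·(138 − 88)·10 = 250; PS = (88 − 38)·10 = 500; TS = 750.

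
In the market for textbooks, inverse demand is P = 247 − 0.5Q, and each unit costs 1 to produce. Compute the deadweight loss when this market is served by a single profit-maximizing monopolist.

Competitive firms price at marginal cost: P = 1, giving Q = 492.
Monopoly sets MR = MC: 247 − Q = 1 ⇒ Q = 246, P = 247 − 0.5·246 = 124.
DWL is the triangle between Q = 246 and Q = 492: ½·(492 − 246)·(124 − 1) = 15129.

DWL = 15129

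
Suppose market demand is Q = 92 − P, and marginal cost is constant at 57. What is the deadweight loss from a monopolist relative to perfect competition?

Inverting demand: P = 92 − Q.
Competitive firms price at marginal cost: P = 57, giving Q = 35.
Monopoly sets MR = MC: 92 − 2Q = 57 ⇒ Q = 17.5, P = 92 − 17.5 = 74.5.
DWL is the triangle between Q = 17.5 and Q = 35: ½·(35 − 17.5)·(74.5 − 57) = 153.125.

DWL = 153.125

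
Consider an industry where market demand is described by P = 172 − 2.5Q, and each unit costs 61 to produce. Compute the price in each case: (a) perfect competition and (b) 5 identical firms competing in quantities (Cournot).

Competition: P = 61; Cournot: P = 79.5

Perfect competition: P = MC = 61, so 172 − 2.5Q = 61 and Q = 44.4.
In a 5-firm Cournot equilibrium, symmetry and the first-order condition give q = (172 − 61)/(15) = 7.4. So Q = 37 and P = 79.5.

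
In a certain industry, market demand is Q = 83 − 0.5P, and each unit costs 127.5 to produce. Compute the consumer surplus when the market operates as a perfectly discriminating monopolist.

CS = 0

Inverting demand: P = 166 − 2Q.
A perfectly discriminating monopolist sells every unit with P(Q) ≥ MC(Q), so output equals the competitive quantity Q = 19.25. Each buyer pays their reservation price, so CS = 0 and the firm captures all surplus.
CS = 0.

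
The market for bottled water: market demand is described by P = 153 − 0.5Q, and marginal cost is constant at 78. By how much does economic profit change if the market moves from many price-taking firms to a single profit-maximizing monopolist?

Under competition P = MC = 78, so Q = (153 − 78)/0.5 = 150.
Profit = (78 − 78)·150 = 0.
The monopolist equates marginal revenue to marginal cost: 153 − Q = 78, so Q = 75. From demand, P = 115.5.
Profit = (115.5 − 78)·75 = 2812.5.
Change in economic profit: 2812.5 − 0 = 2812.5.

Economic profit rises by 2812.5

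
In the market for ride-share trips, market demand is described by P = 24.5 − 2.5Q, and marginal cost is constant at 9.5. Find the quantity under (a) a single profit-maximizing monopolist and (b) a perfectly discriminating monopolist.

Monopoly sets MR = MC: 24.5 − 5Q = 9.5 ⇒ Q = 3, P = 24.5 − 2.5·3 = 17.
A perfectly discriminating monopolist sells every unit with P(Q) ≥ MC(Q), so output equals the competitive quantity Q = 6. Each buyer pays their reservation price, so CS = 0 and the firm captures all surplus.

Monopoly: Q = 3; Perfect PD: Q = 6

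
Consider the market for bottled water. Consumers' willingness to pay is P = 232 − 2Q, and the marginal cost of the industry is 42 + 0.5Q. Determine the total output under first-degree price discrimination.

Q = 76

With perfect price discrimination, output is the efficient level Q = 76 (where demand meets MC), but every buyer pays their willingness to pay: CS = 0 and PS = total surplus.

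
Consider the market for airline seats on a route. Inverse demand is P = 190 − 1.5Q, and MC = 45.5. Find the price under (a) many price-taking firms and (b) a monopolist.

Competitive firms price at marginal cost: P = 45.5, giving Q = 289/3.
A monopolist chooses Q where MR = MC. MR = 190 − 3Q; setting this equal to 45.5 gives Q = 289/6 and P = 117.75.

Competition: P = 45.5; Monopoly: P = 117.75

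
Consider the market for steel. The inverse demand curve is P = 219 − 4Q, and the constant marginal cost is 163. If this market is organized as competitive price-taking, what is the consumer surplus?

CS = 392

Under competition P = MC = 163, so Q = (219 − 163)/4 = 14.
CS = ½·(219 − 163)·14 = 392.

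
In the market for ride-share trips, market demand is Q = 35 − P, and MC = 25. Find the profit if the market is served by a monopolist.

Profit = 25

Inverting demand: P = 35 − Q.
A monopolist chooses Q where MR = MC. MR = 35 − 2Q; setting this equal to 25 gives Q = 5 and P = 30.
Profit = (30 − 25)·5 = 25.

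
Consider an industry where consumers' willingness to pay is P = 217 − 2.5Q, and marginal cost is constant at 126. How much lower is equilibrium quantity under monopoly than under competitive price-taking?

Q falls by 18.2

Under competition P = MC = 126, so Q = (217 − 126)/2.5 = 36.4.
The monopolist equates marginal revenue to marginal cost: 217 − 5Q = 126, so Q = 18.2. From demand, P = 171.5.
Change in equilibrium quantity: 18.2 − 36.4 = −18.2.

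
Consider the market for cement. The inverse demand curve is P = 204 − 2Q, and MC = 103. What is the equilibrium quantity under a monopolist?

Q = 25.25

Monopoly sets MR = MC: 204 − 4Q = 103 ⇒ Q = 25.25, P = 204 − 2·25.25 = 153.5.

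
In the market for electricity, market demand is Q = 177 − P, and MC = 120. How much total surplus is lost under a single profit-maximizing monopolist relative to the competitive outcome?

DWL = 406.125

Inverting demand: P = 177 − Q.
Competitive firms price at marginal cost: P = 120, giving Q = 57.
The monopolist equates marginal revenue to marginal cost: 177 − 2Q = 120, so Q = 28.5. From demand, P = 148.5.
DWL is the triangle between Q = 28.5 and Q = 57: ½·(57 − 28.5)·(148.5 − 120) = 406.125.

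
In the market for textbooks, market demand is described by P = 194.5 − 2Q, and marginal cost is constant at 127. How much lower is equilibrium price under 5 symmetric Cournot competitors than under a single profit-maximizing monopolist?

Equilibrium price falls by 22.5

Monopoly sets MR = MC: 194.5 − 4Q = 127 ⇒ Q = 16.875, P = 194.5 − 2·16.875 = 160.75.
In a 5-firm Cournot equilibrium, symmetry and the first-order condition give q = (194.5 − 127)/(12) = 5.625. So Q = 28.125 and P = 138.25.
Change in equilibrium price: 138.25 − 160.75 = −22.5.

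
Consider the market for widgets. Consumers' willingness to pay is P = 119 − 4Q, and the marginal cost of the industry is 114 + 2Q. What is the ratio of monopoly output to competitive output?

Q_m/Q_c = 0.6

Monopoly sets MR = MC: 119 − 8Q = 114 + 2Q ⇒ Q = 0.5, P = 119 − 4·0.5 = 117.
Under competition P = MC: 119 − 4Q = 114 + 2Q ⇒ Q = 5/6, P = 347/3.
Ratio Q_m/Q_c = 0.5/(5/6) = 0.6.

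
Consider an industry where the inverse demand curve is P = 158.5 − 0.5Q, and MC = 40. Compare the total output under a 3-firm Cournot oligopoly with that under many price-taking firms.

In a 3-firm Cournot equilibrium, symmetry and the first-order condition give q = (158.5 − 40)/(2) = 59.25. So Q = 177.75 and P = 69.625.
Perfect competition: P = MC = 40, so 158.5 − 0.5Q = 40 and Q = 237.

Cournot: Q = 177.75; Competition: Q = 237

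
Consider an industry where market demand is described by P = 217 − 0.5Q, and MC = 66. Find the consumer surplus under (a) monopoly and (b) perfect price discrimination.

The monopolist equates marginal revenue to marginal cost: 217 − Q = 66, so Q = 151. From demand, P = 141.5.
CS = ½·(217 − 141.5)·151 = 5700.25.
With perfect price discrimination, output is the efficient level Q = 302 (where demand meets MC), but every buyer pays their willingness to pay: CS = 0 and PS = total surplus.
CS = 0.

Monopoly: CS = 5700.25; Perfect PD: CS = 0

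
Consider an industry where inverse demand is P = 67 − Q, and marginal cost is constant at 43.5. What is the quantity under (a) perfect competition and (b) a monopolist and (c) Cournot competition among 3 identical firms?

Competition: Q = 23.5; Monopoly: Q = 11.75; Cournot: Q = 17.625

Under competition P = MC = 43.5, so Q = (67 − 43.5)/1 = 23.5.
The monopolist equates marginal revenue to marginal cost: 67 − 2Q = 43.5, so Q = 11.75. From demand, P = 55.25.
Cournot with 3 identical firms: the symmetric best-response condition is 67 − 4q = 43.5. Each firm produces q = 5.875, total output Q = 17.625, price P = 49.375.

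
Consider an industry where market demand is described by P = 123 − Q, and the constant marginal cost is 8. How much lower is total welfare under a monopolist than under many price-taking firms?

Total welfare falls by 1653.125

Under competition P = MC = 8, so Q = (123 − 8)/1 = 115.
CS = ½·(123 − 8)·115 = 6612.5; PS = (8 − 8)·115 = 0; TS = 6612.5.
Monopoly sets MR = MC: 123 − 2Q = 8 ⇒ Q = 57.5, P = 123 − 57.5 = 65.5.
CS = ½·(123 − 65.5)·57.5 = 1653.125; PS = (65.5 − 8)·57.5 = 3306.25; TS = 4959.375.
Change in total welfare: 4959.375 − 6612.5 = −1653.125.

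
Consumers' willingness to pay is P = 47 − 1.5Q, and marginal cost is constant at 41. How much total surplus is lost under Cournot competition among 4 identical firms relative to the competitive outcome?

DWL = 0.48

Competitive firms price at marginal cost: P = 41, giving Q = 4.
In a 4-firm Cournot equilibrium, symmetry and the first-order condition give q = (47 − 41)/(7.5) = 0.8. So Q = 3.2 and P = 42.2.
DWL is the triangle between Q = 3.2 and Q = 4: ½·(4 − 3.2)·(42.2 − 41) = 0.48.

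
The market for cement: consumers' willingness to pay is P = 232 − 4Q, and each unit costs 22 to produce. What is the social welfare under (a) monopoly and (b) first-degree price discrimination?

Monopoly: TS = 4134.375; Perfect PD: TS = 5512.5

A monopolist chooses Q where MR = MC. MR = 232 − 8Q; setting this equal to 22 gives Q = 26.25 and P = 127.
CS = ½·(232 − 127)·26.25 = 1378.125; PS = (127 − 22)·26.25 = 2756.25; TS = 4134.375.
With perfect price discrimination, output is the efficient level Q = 52.5 (where demand meets MC), but every buyer pays their willingness to pay: CS = 0 and PS = total surplus.
TS = 5512.5 (equal to competitive TS).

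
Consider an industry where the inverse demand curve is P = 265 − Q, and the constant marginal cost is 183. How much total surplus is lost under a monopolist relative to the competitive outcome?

Under competition P = MC = 183, so Q = (265 − 183)/1 = 82.
Monopoly sets MR = MC: 265 − 2Q = 183 ⇒ Q = 41, P = 265 − 41 = 224.
DWL is the triangle between Q = 41 and Q = 82: ½·(82 − 41)·(224 − 183) = 840.5.

DWL = 840.5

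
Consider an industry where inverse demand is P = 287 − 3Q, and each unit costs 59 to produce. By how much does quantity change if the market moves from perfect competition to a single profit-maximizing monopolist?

Competitive firms price at marginal cost: P = 59, giving Q = 76.
The monopolist equates marginal revenue to marginal cost: 287 − 6Q = 59, so Q = 38. From demand, P = 173.
Change in quantity: 38 − 76 = −38.

Quantity falls by 38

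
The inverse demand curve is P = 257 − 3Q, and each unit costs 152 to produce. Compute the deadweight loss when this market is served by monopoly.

DWL = 459.375

Competitive firms price at marginal cost: P = 152, giving Q = 35.
The monopolist equates marginal revenue to marginal cost: 257 − 6Q = 152, so Q = 17.5. From demand, P = 204.5.
DWL is the triangle between Q = 17.5 and Q = 35: ½·(35 − 17.5)·(204.5 − 152) = 459.375.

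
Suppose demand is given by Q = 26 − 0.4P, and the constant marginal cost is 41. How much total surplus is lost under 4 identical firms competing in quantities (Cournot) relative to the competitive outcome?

Inverting demand: P = 65 − 2.5Q.
Perfect competition: P = MC = 41, so 65 − 2.5Q = 41 and Q = 9.6.
With 4 symmetric Cournot firms, each firm's FOC gives 65 − 12.5q = 41, so q = 1.92, Q = 4·1.92 = 7.68, and P = 45.8.
DWL is the triangle between Q = 7.68 and Q = 9.6: ½·(9.6 − 7.68)·(45.8 − 41) = 4.608.

DWL = 4.608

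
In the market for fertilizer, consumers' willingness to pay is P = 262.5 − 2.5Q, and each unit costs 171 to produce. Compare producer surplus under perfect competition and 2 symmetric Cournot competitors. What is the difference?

Under competition P = MC = 171, so Q = (262.5 − 171)/2.5 = 36.6.
PS = (171 − 171)·36.6 = 0.
Cournot with 2 identical firms: the symmetric best-response condition is 262.5 − 7.5q = 171. Each firm produces q = 12.2, total output Q = 24.4, price P = 201.5.
PS = (201.5 − 171)·24.4 = 744.2.
Change in producer surplus: 744.2 − 0 = 744.2.

Producer surplus rises by 744.2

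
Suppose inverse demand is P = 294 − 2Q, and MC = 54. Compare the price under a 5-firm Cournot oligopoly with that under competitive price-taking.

Cournot: P = 94; Competition: P = 54

In a 5-firm Cournot equilibrium, symmetry and the first-order condition give q = (294 − 54)/(12) = 20. So Q = 100 and P = 94.
Perfect competition: P = MC = 54, so 294 − 2Q = 54 and Q = 120.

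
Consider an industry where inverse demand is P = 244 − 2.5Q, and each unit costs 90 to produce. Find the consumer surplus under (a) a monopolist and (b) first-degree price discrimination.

Monopoly: CS = 1185.8; Perfect PD: CS = 0

A monopolist chooses Q where MR = MC. MR = 244 − 5Q; setting this equal to 90 gives Q = 30.8 and P = 167.
CS = ½·(244 − 167)·30.8 = 1185.8.
Under first-degree price discrimination the firm charges each unit its demand price and produces up to where P = MC, i.e. Q = 61.6. Consumer surplus is zero; producer surplus equals total surplus.
CS = 0.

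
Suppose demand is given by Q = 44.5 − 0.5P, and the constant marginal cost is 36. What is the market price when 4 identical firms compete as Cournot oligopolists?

Inverting demand: P = 89 − 2Q.
With 4 symmetric Cournot firms, each firm's FOC gives 89 − 10q = 36, so q = 5.3, Q = 4·5.3 = 21.2, and P = 46.6.

P = 46.6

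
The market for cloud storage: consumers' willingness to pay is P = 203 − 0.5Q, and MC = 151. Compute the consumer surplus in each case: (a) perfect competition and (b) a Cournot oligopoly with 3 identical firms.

Competition: CS = 2704; Cournot: CS = 1521

Competitive firms price at marginal cost: P = 151, giving Q = 104.
CS = ½·(203 − 151)·104 = 2704.
In a 3-firm Cournot equilibrium, symmetry and the first-order condition give q = (203 − 151)/(2) = 26. So Q = 78 and P = 164.
CS = ½·(203 − 164)·78 = 1521.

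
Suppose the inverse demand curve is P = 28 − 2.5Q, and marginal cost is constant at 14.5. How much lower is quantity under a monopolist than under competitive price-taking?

Perfect competition: P = MC = 14.5, so 28 − 2.5Q = 14.5 and Q = 5.4.
A monopolist chooses Q where MR = MC. MR = 28 − 5Q; setting this equal to 14.5 gives Q = 2.7 and P = 21.25.
Change in quantity: 2.7 − 5.4 = −2.7.

Quantity falls by 2.7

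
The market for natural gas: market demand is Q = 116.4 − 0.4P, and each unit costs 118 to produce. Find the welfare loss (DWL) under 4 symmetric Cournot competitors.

Inverting demand: P = 291 − 2.5Q.
Perfect competition: P = MC = 118, so 291 − 2.5Q = 118 and Q = 69.2.
Cournot with 4 identical firms: the symmetric best-response condition is 291 − 12.5q = 118. Each firm produces q = 13.84, total output Q = 55.36, price P = 152.6.
DWL is the triangle between Q = 55.36 and Q = 69.2: ½·(69.2 − 55.36)·(152.6 − 118) = 239.432.

DWL = 239.432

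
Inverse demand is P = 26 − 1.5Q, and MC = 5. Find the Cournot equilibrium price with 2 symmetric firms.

P = 12

In a 2-firm Cournot equilibrium, symmetry and the first-order condition give q = (26 − 5)/(4.5) = 14/3. So Q = 28/3 and P = 12.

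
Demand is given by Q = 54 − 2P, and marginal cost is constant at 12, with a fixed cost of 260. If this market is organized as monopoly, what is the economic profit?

Profit = −147.5

Inverting demand: P = 27 − 0.5Q.
The monopolist equates marginal revenue to marginal cost: 27 − Q = 12, so Q = 15. From demand, P = 19.5.
Profit = (19.5 − 12)·15 − 260 = −147.5.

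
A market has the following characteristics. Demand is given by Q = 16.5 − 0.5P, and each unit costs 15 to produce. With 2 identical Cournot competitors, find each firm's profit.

π_i = 18

Inverting demand: P = 33 − 2Q.
Cournot with 2 identical firms: the symmetric best-response condition is 33 − 6q = 15. Each firm produces q = 3, total output Q = 6, price P = 21.
Each firm's profit = (21 − 15)·3 = 18.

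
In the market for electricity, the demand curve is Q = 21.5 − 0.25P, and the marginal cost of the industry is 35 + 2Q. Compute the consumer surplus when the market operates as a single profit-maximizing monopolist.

CS = 52.02

Inverting demand: P = 86 − 4Q.
The monopolist equates marginal revenue to marginal cost: 86 − 8Q = 35 + 2Q, so Q = 5.1. From demand, P = 65.6.
CS = ½·(86 − 65.6)·5.1 = 52.02.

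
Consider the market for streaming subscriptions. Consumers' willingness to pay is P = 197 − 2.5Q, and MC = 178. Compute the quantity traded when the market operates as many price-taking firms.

Competitive firms price at marginal cost: P = 178, giving Q = 7.6.

Q = 7.6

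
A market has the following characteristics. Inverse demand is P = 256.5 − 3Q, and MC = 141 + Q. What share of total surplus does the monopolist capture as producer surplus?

A monopolist chooses Q where MR = MC. MR = 256.5 − 6Q; setting this equal to 141 + Q gives Q = 16.5 and P = 207.
CS = ½·(256.5 − 207)·16.5 = 408.375.
PS = P·Q − VC(Q) = 207·16.5 − (141·16.5 + ½·1·16.5²) = 952.875.
Share captured = PS/TS = 952.875/1361.25 = 0.7.

PS/TS = 0.7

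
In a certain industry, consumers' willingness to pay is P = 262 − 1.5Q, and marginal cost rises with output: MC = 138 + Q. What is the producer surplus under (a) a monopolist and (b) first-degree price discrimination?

Monopoly: PS = 1922; Perfect PD: PS = 3075.2

The monopolist equates marginal revenue to marginal cost: 262 − 3Q = 138 + Q, so Q = 31. From demand, P = 215.5.
PS = P·Q − VC(Q) = 215.5·31 − (138·31 + ½·1·31²) = 1922.
Under first-degree price discrimination the firm charges each unit its demand price and produces up to where P = MC, i.e. Q = 49.6. Consumer surplus is zero; producer surplus equals total surplus.
PS = ½·(262 − 138)·49.6 = 3075.2.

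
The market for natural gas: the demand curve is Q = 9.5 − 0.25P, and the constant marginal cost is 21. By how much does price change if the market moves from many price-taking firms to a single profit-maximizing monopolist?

Price rises by 8.5

Inverting demand: P = 38 − 4Q.
Under competition P = MC = 21, so Q = (38 − 21)/4 = 4.25.
A monopolist chooses Q where MR = MC. MR = 38 − 8Q; setting this equal to 21 gives Q = 2.125 and P = 29.5.
Change in price: 29.5 − 21 = 8.5.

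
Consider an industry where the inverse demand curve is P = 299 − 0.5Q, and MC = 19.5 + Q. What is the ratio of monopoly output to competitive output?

Q_m/Q_c = 0.75

A monopolist chooses Q where MR = MC. MR = 299 − Q; setting this equal to 19.5 + Q gives Q = 139.75 and P = 229.125.
Under competition P = MC: 299 − 0.5Q = 19.5 + Q ⇒ Q = 559/3, P = 1235/6.
Ratio Q_m/Q_c = 139.75/(559/3) = 0.75.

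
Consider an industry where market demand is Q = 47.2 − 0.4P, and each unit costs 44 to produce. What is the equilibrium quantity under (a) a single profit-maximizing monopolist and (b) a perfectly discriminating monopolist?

Inverting demand: P = 118 − 2.5Q.
A monopolist chooses Q where MR = MC. MR = 118 − 5Q; setting this equal to 44 gives Q = 14.8 and P = 81.
Under first-degree price discrimination the firm charges each unit its demand price and produces up to where P = MC, i.e. Q = 29.6. Consumer surplus is zero; producer surplus equals total surplus.

Monopoly: Q = 14.8; Perfect PD: Q = 29.6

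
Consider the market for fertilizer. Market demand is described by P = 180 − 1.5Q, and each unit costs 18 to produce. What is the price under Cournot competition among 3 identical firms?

P = 58.5

In a 3-firm Cournot equilibrium, symmetry and the first-order condition give q = (180 − 18)/(6) = 27. So Q = 81 and P = 58.5.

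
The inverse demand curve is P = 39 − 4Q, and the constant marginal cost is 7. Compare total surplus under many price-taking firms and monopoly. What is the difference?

Perfect competition: P = MC = 7, so 39 − 4Q = 7 and Q = 8.
CS = ½·(39 − 7)·8 = 128; PS = (7 − 7)·8 = 0; TS = 128.
A monopolist chooses Q where MR = MC. MR = 39 − 8Q; setting this equal to 7 gives Q = 4 and P = 23.
CS = ½·(39 − 23)·4 = 32; PS = (23 − 7)·4 = 64; TS = 96.
Change in total surplus: 96 − 128 = −32.

TS falls by 32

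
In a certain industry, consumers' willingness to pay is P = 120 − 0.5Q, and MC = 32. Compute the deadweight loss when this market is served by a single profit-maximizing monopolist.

DWL = 1936

Under competition P = MC = 32, so Q = (120 − 32)/0.5 = 176.
The monopolist equates marginal revenue to marginal cost: 120 − Q = 32, so Q = 88. From demand, P = 76.
DWL is the triangle between Q = 88 and Q = 176: ½·(176 − 88)·(76 − 32) = 1936.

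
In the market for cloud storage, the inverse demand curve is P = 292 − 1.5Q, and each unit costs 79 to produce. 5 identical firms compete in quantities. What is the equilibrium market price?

Cournot with 5 identical firms: the symmetric best-response condition is 292 − 9q = 79. Each firm produces q = 71/3, total output Q = 355/3, price P = 114.5.

P = 114.5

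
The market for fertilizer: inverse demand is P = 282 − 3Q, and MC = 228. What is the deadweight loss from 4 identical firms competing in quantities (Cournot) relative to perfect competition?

Perfect competition: P = MC = 228, so 282 − 3Q = 228 and Q = 18.
Cournot with 4 identical firms: the symmetric best-response condition is 282 − 15q = 228. Each firm produces q = 3.6, total output Q = 14.4, price P = 238.8.
DWL is the triangle between Q = 14.4 and Q = 18: ½·(18 − 14.4)·(238.8 − 228) = 19.44.

DWL = 19.44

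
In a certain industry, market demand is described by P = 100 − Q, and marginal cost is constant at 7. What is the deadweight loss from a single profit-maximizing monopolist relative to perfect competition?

Perfect competition: P = MC = 7, so 100 − Q = 7 and Q = 93.
Monopoly sets MR = MC: 100 − 2Q = 7 ⇒ Q = 46.5, P = 100 − 46.5 = 53.5.
DWL is the triangle between Q = 46.5 and Q = 93: ½·(93 − 46.5)·(53.5 − 7) = 1081.125.

DWL = 1081.125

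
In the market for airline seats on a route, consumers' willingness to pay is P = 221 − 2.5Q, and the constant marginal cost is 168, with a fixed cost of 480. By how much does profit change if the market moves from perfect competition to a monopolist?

π rises by 280.9

Competitive firms price at marginal cost: P = 168, giving Q = 21.2.
Profit = (168 − 168)·21.2 − 480 = −480.
A monopolist chooses Q where MR = MC. MR = 221 − 5Q; setting this equal to 168 gives Q = 10.6 and P = 194.5.
Profit = (194.5 − 168)·10.6 − 480 = −199.1.
Change in profit: −199.1 − −480 = 280.9.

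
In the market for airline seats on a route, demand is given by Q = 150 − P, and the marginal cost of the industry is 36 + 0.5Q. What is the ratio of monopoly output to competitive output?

Q_m/Q_c = 0.6

Inverting demand: P = 150 − Q.
The monopolist equates marginal revenue to marginal cost: 150 − 2Q = 36 + 0.5Q, so Q = 45.6. From demand, P = 104.4.
Competitive equilibrium sets price equal to marginal cost: 150 − Q = 36 + 0.5Q, so Q = 76 and P = 74.
Ratio Q_m/Q_c = 45.6/76 = 0.6.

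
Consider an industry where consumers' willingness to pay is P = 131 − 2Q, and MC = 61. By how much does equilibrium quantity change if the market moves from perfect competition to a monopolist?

Q falls by 17.5

Perfect competition: P = MC = 61, so 131 − 2Q = 61 and Q = 35.
The monopolist equates marginal revenue to marginal cost: 131 − 4Q = 61, so Q = 17.5. From demand, P = 96.
Change in equilibrium quantity: 17.5 − 35 = −17.5.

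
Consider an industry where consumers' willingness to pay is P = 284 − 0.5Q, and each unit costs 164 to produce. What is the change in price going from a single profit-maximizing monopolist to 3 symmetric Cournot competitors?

P falls by 30

A monopolist chooses Q where MR = MC. MR = 284 − Q; setting this equal to 164 gives Q = 120 and P = 224.
Cournot with 3 identical firms: the symmetric best-response condition is 284 − 2q = 164. Each firm produces q = 60, total output Q = 180, price P = 194.
Change in price: 194 − 224 = −30.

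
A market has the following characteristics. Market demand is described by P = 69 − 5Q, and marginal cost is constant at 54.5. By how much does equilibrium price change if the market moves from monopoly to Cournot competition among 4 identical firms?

Equilibrium price falls by 4.35

A monopolist chooses Q where MR = MC. MR = 69 − 10Q; setting this equal to 54.5 gives Q = 1.45 and P = 61.75.
Cournot with 4 identical firms: the symmetric best-response condition is 69 − 25q = 54.5. Each firm produces q = 0.58, total output Q = 2.32, price P = 57.4.
Change in equilibrium price: 57.4 − 61.75 = −4.35.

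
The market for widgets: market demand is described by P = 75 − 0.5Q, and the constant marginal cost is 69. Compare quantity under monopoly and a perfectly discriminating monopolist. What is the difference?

Q rises by 6

The monopolist equates marginal revenue to marginal cost: 75 − Q = 69, so Q = 6. From demand, P = 72.
With perfect price discrimination, output is the efficient level Q = 12 (where demand meets MC), but every buyer pays their willingness to pay: CS = 0 and PS = total surplus.
Change in quantity: 12 − 6 = 6.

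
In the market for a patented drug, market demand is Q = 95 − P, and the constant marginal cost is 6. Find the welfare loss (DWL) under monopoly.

Inverting demand: P = 95 − Q.
Perfect competition: P = MC = 6, so 95 − Q = 6 and Q = 89.
Monopoly sets MR = MC: 95 − 2Q = 6 ⇒ Q = 44.5, P = 95 − 44.5 = 50.5.
DWL is the triangle between Q = 44.5 and Q = 89: ½·(89 − 44.5)·(50.5 − 6) = 990.125.

DWL = 990.125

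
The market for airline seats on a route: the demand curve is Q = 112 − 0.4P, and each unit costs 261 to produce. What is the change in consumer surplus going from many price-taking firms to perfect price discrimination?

Inverting demand: P = 280 − 2.5Q.
Under competition P = MC = 261, so Q = (280 − 261)/2.5 = 7.6.
CS = ½·(280 − 261)·7.6 = 72.2.
With perfect price discrimination, output is the efficient level Q = 7.6 (where demand meets MC), but every buyer pays their willingness to pay: CS = 0 and PS = total surplus.
CS = 0.
Change in consumer surplus: 0 − 72.2 = −72.2.

Consumer surplus falls by 72.2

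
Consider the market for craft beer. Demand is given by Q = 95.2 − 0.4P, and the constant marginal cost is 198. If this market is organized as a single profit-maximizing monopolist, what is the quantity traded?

Q = 8

Inverting demand: P = 238 − 2.5Q.
Monopoly sets MR = MC: 238 − 5Q = 198 ⇒ Q = 8, P = 238 − 2.5·8 = 218.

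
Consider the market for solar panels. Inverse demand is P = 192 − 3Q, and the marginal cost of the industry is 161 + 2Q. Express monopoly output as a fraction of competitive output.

Q_m/Q_c = 0.625

Monopoly sets MR = MC: 192 − 6Q = 161 + 2Q ⇒ Q = 3.875, P = 192 − 3·3.875 = 180.375.
Competitive equilibrium sets price equal to marginal cost: 192 − 3Q = 161 + 2Q, so Q = 6.2 and P = 173.4.
Ratio Q_m/Q_c = 3.875/6.2 = 0.625.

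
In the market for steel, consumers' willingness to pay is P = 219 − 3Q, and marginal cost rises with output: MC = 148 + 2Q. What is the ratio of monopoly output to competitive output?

The monopolist equates marginal revenue to marginal cost: 219 − 6Q = 148 + 2Q, so Q = 8.875. From demand, P = 192.375.
Competitive equilibrium sets price equal to marginal cost: 219 − 3Q = 148 + 2Q, so Q = 14.2 and P = 176.4.
Ratio Q_m/Q_c = 8.875/14.2 = 0.625.

Q_m/Q_c = 0.625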